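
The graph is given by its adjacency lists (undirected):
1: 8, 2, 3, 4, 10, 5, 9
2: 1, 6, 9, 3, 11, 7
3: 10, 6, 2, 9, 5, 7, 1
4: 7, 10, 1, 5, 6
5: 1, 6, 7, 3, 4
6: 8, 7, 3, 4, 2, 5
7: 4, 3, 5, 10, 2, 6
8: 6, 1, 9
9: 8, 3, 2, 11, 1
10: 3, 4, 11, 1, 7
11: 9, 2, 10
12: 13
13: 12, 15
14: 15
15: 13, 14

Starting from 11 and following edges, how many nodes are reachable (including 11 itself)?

11

BFS from 11 visits: 11, 10, 9, 2, 7, 4, 3, 1, 8, 6, 5
Reachable nodes: 11 of 15 total.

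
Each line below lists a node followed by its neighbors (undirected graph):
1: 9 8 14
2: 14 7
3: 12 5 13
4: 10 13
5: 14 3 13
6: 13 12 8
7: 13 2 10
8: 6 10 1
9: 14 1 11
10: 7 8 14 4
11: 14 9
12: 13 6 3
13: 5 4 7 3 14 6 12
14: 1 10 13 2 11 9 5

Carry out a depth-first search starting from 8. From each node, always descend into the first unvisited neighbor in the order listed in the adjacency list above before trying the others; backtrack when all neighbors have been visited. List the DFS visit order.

8 6 13 5 14 1 9 11 10 7 2 4 3 12

Visit 8
8 → 6
6 → 13
13 → 5
5 → 14
14 → 1
1 → 9
9 → 11
14 → 10
10 → 7
7 → 2
10 → 4
5 → 3
3 → 12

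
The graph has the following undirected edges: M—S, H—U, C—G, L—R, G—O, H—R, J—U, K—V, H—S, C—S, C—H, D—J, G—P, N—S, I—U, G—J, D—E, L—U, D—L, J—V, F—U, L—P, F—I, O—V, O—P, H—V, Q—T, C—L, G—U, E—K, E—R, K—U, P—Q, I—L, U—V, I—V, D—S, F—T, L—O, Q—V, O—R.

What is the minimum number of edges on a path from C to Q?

3

Level 0: C
Level 1: G, H, L, S
Level 2: D, I, J, M, N, O, P, R, U, V
Level 3: E, F, K, Q
Level 4: T
Q first appears at level 3.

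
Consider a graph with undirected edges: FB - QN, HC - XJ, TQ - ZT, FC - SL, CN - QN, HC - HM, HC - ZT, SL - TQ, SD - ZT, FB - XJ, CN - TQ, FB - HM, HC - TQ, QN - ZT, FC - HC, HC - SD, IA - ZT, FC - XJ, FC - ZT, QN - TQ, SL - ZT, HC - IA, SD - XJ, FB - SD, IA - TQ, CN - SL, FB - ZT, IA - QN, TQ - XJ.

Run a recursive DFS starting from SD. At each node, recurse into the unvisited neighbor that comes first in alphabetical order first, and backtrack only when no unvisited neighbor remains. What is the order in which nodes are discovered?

Visit SD
SD → FB
FB → HM
HM → HC
HC → FC
FC → SL
SL → CN
CN → QN
QN → IA
IA → TQ
TQ → XJ
TQ → ZT

SD → FB → HM → HC → FC → SL → CN → QN → IA → TQ → XJ → ZT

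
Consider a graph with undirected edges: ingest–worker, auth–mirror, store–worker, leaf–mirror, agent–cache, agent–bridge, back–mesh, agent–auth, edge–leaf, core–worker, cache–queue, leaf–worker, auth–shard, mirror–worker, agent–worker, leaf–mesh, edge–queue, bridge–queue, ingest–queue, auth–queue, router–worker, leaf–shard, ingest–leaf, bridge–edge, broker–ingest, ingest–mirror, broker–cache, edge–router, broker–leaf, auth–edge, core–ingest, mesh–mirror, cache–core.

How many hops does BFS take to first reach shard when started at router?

Level 0: router
Level 1: edge, worker
Level 2: agent, auth, bridge, core, ingest, leaf, mirror, queue, store
Level 3: broker, cache, mesh, shard
Level 4: back
shard first appears at level 3.

3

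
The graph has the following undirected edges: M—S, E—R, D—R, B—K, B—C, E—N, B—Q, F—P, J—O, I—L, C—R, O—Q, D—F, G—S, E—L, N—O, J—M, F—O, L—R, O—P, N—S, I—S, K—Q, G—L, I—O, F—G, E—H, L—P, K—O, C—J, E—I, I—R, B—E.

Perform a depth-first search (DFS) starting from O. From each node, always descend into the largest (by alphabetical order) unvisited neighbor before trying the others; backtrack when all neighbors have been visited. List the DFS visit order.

O -> Q -> K -> B -> E -> R -> L -> P -> F -> G -> S -> N -> M -> J -> C -> I -> D -> H

Visit O
O → Q
Q → K
K → B
B → E
E → R
R → L
L → P
P → F
F → G
G → S
S → N
S → M
M → J
J → C
S → I
F → D
E → H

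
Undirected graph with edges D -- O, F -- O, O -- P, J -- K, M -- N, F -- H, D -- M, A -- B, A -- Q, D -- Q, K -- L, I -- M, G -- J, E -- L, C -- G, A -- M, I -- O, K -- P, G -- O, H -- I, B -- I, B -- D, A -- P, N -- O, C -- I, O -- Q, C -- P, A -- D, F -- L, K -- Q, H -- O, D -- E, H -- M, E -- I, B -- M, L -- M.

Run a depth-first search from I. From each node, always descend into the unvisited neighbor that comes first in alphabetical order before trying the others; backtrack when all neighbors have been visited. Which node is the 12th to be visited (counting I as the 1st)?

G

Visit I
I → B
B → A
A → D
D → E
E → L
L → F
F → H
H → M
M → N
N → O
O → G
G → C
C → P
P → K
K → J
K → Q

Visit order: I, B, A, D, E, L, F, H, M, N, O, G, C, P, K, J, Q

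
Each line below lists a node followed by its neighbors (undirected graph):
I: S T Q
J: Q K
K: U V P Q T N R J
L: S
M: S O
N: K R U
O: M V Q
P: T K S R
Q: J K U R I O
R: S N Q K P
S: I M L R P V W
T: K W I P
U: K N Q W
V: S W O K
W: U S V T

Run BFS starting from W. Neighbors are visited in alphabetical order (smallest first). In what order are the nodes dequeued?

Visit W; enqueue S, T, U, V → queue [S, T, U, V]
Visit S; enqueue I, L, M, P, R → queue [T, U, V, I, L, M, P, R]
Visit T; enqueue K → queue [U, V, I, L, M, P, R, K]
Visit U; enqueue N, Q → queue [V, I, L, M, P, R, K, N, Q]
Visit V; enqueue O → queue [I, L, M, P, R, K, N, Q, O]
Visit I → queue [L, M, P, R, K, N, Q, O]
Visit L → queue [M, P, R, K, N, Q, O]
Visit M → queue [P, R, K, N, Q, O]
Visit P → queue [R, K, N, Q, O]
Visit R → queue [K, N, Q, O]
Visit K; enqueue J → queue [N, Q, O, J]
Visit N → queue [Q, O, J]
Visit Q → queue [O, J]
Visit O → queue [J]
Visit J → queue []

W S T U V I L M P R K N Q O J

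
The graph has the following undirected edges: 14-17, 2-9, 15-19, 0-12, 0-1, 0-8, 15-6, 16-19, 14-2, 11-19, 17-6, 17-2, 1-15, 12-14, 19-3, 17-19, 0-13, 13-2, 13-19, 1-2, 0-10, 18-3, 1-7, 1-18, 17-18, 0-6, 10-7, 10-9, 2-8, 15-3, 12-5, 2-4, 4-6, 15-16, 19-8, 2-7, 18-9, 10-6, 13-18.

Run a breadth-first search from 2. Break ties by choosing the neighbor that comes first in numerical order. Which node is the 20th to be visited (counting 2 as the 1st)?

5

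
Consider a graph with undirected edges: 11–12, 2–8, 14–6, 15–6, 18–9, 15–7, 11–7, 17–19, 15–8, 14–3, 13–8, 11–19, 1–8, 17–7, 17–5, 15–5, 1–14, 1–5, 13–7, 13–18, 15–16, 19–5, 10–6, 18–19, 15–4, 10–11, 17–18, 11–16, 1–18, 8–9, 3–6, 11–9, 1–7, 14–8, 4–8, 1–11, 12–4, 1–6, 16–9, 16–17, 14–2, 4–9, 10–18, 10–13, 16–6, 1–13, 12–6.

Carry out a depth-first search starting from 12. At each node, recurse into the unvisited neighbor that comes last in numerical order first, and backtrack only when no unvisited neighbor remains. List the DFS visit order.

Visit 12
12 → 11
11 → 19
19 → 18
18 → 17
17 → 16
16 → 15
15 → 8
8 → 14
14 → 6
6 → 10
10 → 13
13 → 7
7 → 1
1 → 5
6 → 3
14 → 2
8 → 9
9 → 4

12, 11, 19, 18, 17, 16, 15, 8, 14, 6, 10, 13, 7, 1, 5, 3, 2, 9, 4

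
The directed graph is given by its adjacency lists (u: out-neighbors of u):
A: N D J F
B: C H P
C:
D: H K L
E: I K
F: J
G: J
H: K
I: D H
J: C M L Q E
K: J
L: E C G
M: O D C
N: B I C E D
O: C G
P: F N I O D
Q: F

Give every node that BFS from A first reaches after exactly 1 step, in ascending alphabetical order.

Level 0: A
Level 1: D, F, J, N
Level 2: B, C, E, H, I, K, L, M, Q
Level 3: G, O, P

D, F, J, N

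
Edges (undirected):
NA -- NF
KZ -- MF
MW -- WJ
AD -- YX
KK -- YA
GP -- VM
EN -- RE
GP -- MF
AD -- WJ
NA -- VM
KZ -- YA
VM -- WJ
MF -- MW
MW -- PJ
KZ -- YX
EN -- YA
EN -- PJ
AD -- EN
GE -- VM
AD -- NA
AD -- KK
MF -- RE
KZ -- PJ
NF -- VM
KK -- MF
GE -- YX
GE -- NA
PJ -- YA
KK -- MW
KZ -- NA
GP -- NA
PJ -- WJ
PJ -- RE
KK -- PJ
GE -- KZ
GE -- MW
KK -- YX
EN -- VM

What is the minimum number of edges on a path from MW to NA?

2

Level 0: MW
Level 1: GE, KK, MF, PJ, WJ
Level 2: AD, EN, GP, KZ, NA, RE, VM, YA, YX
Level 3: NF
NA first appears at level 2.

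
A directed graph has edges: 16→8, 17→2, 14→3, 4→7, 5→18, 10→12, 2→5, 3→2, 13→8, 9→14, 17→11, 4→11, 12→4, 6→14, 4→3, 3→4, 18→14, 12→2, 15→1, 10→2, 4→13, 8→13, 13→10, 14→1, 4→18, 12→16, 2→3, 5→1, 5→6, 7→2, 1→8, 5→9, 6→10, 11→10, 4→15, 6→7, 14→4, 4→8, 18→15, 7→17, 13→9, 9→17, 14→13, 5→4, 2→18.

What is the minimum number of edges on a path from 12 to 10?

3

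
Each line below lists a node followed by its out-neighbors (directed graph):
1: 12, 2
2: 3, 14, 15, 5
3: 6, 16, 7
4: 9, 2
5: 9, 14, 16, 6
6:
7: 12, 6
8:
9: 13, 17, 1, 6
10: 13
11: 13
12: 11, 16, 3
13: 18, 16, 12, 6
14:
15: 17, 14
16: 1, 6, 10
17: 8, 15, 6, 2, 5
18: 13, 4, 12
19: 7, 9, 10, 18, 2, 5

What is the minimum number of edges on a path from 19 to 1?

Level 0: 19
Level 1: 2, 5, 7, 9, 10, 18
Level 2: 1, 3, 4, 6, 12, 13, 14, 15, 16, 17
Level 3: 8, 11
1 first appears at level 2.

2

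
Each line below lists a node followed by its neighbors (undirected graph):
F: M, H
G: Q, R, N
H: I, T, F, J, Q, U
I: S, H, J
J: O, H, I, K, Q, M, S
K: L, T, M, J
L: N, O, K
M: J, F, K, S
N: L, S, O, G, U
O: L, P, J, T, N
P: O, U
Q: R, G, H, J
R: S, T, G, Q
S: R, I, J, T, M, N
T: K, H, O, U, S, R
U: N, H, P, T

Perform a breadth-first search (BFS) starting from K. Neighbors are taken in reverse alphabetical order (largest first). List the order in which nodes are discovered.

K, T, M, L, J, U, S, R, O, H, F, N, Q, I, P, G

Visit K; enqueue T, M, L, J → queue [T, M, L, J]
Visit T; enqueue U, S, R, O, H → queue [M, L, J, U, S, R, O, H]
Visit M; enqueue F → queue [L, J, U, S, R, O, H, F]
Visit L; enqueue N → queue [J, U, S, R, O, H, F, N]
Visit J; enqueue Q, I → queue [U, S, R, O, H, F, N, Q, I]
Visit U; enqueue P → queue [S, R, O, H, F, N, Q, I, P]
Visit S → queue [R, O, H, F, N, Q, I, P]
Visit R; enqueue G → queue [O, H, F, N, Q, I, P, G]
Visit O → queue [H, F, N, Q, I, P, G]
Visit H → queue [F, N, Q, I, P, G]
Visit F → queue [N, Q, I, P, G]
Visit N → queue [Q, I, P, G]
Visit Q → queue [I, P, G]
Visit I → queue [P, G]
Visit P → queue [G]
Visit G → queue []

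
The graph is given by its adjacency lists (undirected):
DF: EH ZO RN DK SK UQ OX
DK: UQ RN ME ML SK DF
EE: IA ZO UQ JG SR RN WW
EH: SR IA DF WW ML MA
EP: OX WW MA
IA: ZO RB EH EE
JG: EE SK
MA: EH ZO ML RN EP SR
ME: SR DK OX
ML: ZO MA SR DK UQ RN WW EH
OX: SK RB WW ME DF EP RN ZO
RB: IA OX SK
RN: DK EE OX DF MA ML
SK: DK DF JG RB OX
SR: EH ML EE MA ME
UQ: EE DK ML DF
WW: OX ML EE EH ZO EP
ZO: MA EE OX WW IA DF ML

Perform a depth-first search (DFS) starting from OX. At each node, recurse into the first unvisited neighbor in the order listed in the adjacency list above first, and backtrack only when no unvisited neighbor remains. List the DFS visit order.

Visit OX
OX → SK
SK → DK
DK → UQ
UQ → EE
EE → IA
IA → ZO
ZO → MA
MA → EH
EH → SR
SR → ML
ML → RN
RN → DF
ML → WW
WW → EP
SR → ME
IA → RB
EE → JG

OX -> SK -> DK -> UQ -> EE -> IA -> ZO -> MA -> EH -> SR -> ML -> RN -> DF -> WW -> EP -> ME -> RB -> JG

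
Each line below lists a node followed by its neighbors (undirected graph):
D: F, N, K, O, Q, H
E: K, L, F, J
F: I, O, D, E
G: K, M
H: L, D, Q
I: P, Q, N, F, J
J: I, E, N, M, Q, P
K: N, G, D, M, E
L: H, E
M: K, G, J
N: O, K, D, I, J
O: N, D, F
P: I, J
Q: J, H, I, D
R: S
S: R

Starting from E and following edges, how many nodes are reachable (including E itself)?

14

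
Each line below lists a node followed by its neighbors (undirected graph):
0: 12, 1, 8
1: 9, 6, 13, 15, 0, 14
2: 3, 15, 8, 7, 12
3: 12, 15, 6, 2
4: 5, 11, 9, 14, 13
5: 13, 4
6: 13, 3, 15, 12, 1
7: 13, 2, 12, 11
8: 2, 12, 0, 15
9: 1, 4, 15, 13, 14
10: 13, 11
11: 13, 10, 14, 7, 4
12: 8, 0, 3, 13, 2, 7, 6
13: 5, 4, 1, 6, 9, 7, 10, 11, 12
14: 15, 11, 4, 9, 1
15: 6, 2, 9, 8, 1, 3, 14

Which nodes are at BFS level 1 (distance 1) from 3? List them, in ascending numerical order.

2, 6, 12, 15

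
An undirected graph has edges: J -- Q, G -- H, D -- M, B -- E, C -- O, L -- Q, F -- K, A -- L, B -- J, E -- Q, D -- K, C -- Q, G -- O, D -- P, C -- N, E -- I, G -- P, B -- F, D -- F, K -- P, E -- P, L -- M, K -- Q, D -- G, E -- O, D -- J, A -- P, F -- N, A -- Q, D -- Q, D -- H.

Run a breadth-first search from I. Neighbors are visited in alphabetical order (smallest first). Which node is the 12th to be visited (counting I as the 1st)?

D

Visit I; enqueue E → queue [E]
Visit E; enqueue B, O, P, Q → queue [B, O, P, Q]
Visit B; enqueue F, J → queue [O, P, Q, F, J]
Visit O; enqueue C, G → queue [P, Q, F, J, C, G]
Visit P; enqueue A, D, K → queue [Q, F, J, C, G, A, D, K]
Visit Q; enqueue L → queue [F, J, C, G, A, D, K, L]
Visit F; enqueue N → queue [J, C, G, A, D, K, L, N]
Visit J → queue [C, G, A, D, K, L, N]
Visit C → queue [G, A, D, K, L, N]
Visit G; enqueue H → queue [A, D, K, L, N, H]
Visit A → queue [D, K, L, N, H]
Visit D; enqueue M → queue [K, L, N, H, M]
Visit K → queue [L, N, H, M]
Visit L → queue [N, H, M]
Visit N → queue [H, M]
Visit H → queue [M]
Visit M → queue []

Visit order: I, E, B, O, P, Q, F, J, C, G, A, D, K, L, N, H, M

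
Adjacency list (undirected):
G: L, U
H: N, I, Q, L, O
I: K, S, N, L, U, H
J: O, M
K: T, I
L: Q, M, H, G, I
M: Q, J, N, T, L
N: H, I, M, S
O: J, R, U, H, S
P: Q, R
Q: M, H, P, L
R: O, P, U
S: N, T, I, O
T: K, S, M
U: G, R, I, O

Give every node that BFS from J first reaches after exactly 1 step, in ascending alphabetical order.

Level 0: J
Level 1: M, O
Level 2: H, L, N, Q, R, S, T, U
Level 3: G, I, K, P

M, O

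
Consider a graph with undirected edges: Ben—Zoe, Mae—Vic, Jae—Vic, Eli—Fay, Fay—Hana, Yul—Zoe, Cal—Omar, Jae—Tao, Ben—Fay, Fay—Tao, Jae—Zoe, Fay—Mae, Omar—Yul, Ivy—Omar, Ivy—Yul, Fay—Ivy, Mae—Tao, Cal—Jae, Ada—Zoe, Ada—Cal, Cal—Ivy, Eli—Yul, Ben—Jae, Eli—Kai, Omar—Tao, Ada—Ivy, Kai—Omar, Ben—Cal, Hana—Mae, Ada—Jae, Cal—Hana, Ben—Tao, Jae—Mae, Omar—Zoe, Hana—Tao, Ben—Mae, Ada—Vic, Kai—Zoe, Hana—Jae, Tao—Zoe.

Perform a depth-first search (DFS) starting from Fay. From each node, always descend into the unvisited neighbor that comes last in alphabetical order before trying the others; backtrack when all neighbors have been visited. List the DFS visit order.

Fay -> Tao -> Zoe -> Yul -> Omar -> Kai -> Eli -> Ivy -> Cal -> Jae -> Vic -> Mae -> Hana -> Ben -> Ada

Visit Fay
Fay → Tao
Tao → Zoe
Zoe → Yul
Yul → Omar
Omar → Kai
Kai → Eli
Omar → Ivy
Ivy → Cal
Cal → Jae
Jae → Vic
Vic → Mae
Mae → Hana
Mae → Ben
Vic → Ada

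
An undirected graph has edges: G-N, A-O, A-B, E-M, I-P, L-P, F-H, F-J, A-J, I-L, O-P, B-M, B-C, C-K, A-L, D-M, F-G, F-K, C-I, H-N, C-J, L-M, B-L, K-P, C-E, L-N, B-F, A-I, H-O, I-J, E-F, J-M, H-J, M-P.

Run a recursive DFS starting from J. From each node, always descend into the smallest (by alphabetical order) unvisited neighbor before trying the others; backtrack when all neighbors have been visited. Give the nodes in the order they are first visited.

J → A → B → C → E → F → G → N → H → O → P → I → L → M → D → K

Visit J
J → A
A → B
B → C
C → E
E → F
F → G
G → N
N → H
H → O
O → P
P → I
I → L
L → M
M → D
P → K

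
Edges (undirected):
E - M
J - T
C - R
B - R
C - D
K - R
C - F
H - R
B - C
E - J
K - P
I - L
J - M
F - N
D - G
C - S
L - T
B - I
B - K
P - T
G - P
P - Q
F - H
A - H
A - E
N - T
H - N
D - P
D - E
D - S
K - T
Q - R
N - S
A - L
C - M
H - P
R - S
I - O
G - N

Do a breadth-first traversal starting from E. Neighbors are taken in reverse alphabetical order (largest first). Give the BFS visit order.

E, M, J, D, A, C, T, S, P, G, L, H, R, F, B, N, K, Q, I, O

Visit E; enqueue M, J, D, A → queue [M, J, D, A]
Visit M; enqueue C → queue [J, D, A, C]
Visit J; enqueue T → queue [D, A, C, T]
Visit D; enqueue S, P, G → queue [A, C, T, S, P, G]
Visit A; enqueue L, H → queue [C, T, S, P, G, L, H]
Visit C; enqueue R, F, B → queue [T, S, P, G, L, H, R, F, B]
Visit T; enqueue N, K → queue [S, P, G, L, H, R, F, B, N, K]
Visit S → queue [P, G, L, H, R, F, B, N, K]
Visit P; enqueue Q → queue [G, L, H, R, F, B, N, K, Q]
Visit G → queue [L, H, R, F, B, N, K, Q]
Visit L; enqueue I → queue [H, R, F, B, N, K, Q, I]
Visit H → queue [R, F, B, N, K, Q, I]
Visit R → queue [F, B, N, K, Q, I]
Visit F → queue [B, N, K, Q, I]
Visit B → queue [N, K, Q, I]
Visit N → queue [K, Q, I]
Visit K → queue [Q, I]
Visit Q → queue [I]
Visit I; enqueue O → queue [O]
Visit O → queue []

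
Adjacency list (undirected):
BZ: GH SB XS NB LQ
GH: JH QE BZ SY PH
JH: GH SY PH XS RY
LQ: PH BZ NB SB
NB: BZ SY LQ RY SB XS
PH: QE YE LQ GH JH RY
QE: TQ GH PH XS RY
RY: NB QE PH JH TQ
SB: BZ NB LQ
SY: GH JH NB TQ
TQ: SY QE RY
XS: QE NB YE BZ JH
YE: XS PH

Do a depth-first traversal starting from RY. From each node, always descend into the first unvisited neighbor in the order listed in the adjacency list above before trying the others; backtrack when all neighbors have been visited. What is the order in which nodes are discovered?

RY, NB, BZ, GH, JH, SY, TQ, QE, PH, YE, XS, LQ, SB

Visit RY
RY → NB
NB → BZ
BZ → GH
GH → JH
JH → SY
SY → TQ
TQ → QE
QE → PH
PH → YE
YE → XS
PH → LQ
LQ → SB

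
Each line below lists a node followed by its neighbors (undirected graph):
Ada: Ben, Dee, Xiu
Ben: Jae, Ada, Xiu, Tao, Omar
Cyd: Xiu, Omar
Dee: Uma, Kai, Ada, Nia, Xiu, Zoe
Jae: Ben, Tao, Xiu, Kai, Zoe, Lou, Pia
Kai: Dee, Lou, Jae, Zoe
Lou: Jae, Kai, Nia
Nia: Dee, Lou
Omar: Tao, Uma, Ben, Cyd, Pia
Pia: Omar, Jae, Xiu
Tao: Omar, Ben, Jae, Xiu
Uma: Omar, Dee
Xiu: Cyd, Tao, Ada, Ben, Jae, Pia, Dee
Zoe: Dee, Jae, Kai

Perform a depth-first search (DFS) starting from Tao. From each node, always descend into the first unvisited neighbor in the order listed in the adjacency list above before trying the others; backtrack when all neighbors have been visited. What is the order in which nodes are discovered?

Visit Tao
Tao → Omar
Omar → Uma
Uma → Dee
Dee → Kai
Kai → Lou
Lou → Jae
Jae → Ben
Ben → Ada
Ada → Xiu
Xiu → Cyd
Xiu → Pia
Jae → Zoe
Lou → Nia

Tao -> Omar -> Uma -> Dee -> Kai -> Lou -> Jae -> Ben -> Ada -> Xiu -> Cyd -> Pia -> Zoe -> Nia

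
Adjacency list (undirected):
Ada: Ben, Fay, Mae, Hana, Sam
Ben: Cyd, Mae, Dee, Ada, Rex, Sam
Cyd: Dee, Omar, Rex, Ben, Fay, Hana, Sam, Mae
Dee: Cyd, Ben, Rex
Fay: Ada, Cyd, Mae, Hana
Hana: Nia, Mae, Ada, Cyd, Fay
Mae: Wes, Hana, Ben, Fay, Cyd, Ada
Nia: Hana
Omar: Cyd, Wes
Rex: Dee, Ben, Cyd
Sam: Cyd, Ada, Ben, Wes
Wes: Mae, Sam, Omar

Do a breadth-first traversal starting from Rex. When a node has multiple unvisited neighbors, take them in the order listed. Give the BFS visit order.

Visit Rex; enqueue Dee, Ben, Cyd → queue [Dee, Ben, Cyd]
Visit Dee → queue [Ben, Cyd]
Visit Ben; enqueue Mae, Ada, Sam → queue [Cyd, Mae, Ada, Sam]
Visit Cyd; enqueue Omar, Fay, Hana → queue [Mae, Ada, Sam, Omar, Fay, Hana]
Visit Mae; enqueue Wes → queue [Ada, Sam, Omar, Fay, Hana, Wes]
Visit Ada → queue [Sam, Omar, Fay, Hana, Wes]
Visit Sam → queue [Omar, Fay, Hana, Wes]
Visit Omar → queue [Fay, Hana, Wes]
Visit Fay → queue [Hana, Wes]
Visit Hana; enqueue Nia → queue [Wes, Nia]
Visit Wes → queue [Nia]
Visit Nia → queue []

Rex, Dee, Ben, Cyd, Mae, Ada, Sam, Omar, Fay, Hana, Wes, Nia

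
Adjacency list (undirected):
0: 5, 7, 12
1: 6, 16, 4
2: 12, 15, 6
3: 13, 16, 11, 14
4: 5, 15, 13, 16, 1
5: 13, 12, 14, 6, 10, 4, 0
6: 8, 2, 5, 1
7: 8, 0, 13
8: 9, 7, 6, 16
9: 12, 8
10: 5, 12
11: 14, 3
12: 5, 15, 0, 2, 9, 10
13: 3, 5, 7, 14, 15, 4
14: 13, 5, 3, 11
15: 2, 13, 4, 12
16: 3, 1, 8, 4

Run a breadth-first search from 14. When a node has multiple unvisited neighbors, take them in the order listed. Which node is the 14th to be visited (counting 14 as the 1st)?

8

Visit 14; enqueue 13, 5, 3, 11 → queue [13, 5, 3, 11]
Visit 13; enqueue 7, 15, 4 → queue [5, 3, 11, 7, 15, 4]
Visit 5; enqueue 12, 6, 10, 0 → queue [3, 11, 7, 15, 4, 12, 6, 10, 0]
Visit 3; enqueue 16 → queue [11, 7, 15, 4, 12, 6, 10, 0, 16]
Visit 11 → queue [7, 15, 4, 12, 6, 10, 0, 16]
Visit 7; enqueue 8 → queue [15, 4, 12, 6, 10, 0, 16, 8]
Visit 15; enqueue 2 → queue [4, 12, 6, 10, 0, 16, 8, 2]
Visit 4; enqueue 1 → queue [12, 6, 10, 0, 16, 8, 2, 1]
Visit 12; enqueue 9 → queue [6, 10, 0, 16, 8, 2, 1, 9]
Visit 6 → queue [10, 0, 16, 8, 2, 1, 9]
Visit 10 → queue [0, 16, 8, 2, 1, 9]
Visit 0 → queue [16, 8, 2, 1, 9]
Visit 16 → queue [8, 2, 1, 9]
Visit 8 → queue [2, 1, 9]
Visit 2 → queue [1, 9]
Visit 1 → queue [9]
Visit 9 → queue []

Visit order: 14, 13, 5, 3, 11, 7, 15, 4, 12, 6, 10, 0, 16, 8, 2, 1, 9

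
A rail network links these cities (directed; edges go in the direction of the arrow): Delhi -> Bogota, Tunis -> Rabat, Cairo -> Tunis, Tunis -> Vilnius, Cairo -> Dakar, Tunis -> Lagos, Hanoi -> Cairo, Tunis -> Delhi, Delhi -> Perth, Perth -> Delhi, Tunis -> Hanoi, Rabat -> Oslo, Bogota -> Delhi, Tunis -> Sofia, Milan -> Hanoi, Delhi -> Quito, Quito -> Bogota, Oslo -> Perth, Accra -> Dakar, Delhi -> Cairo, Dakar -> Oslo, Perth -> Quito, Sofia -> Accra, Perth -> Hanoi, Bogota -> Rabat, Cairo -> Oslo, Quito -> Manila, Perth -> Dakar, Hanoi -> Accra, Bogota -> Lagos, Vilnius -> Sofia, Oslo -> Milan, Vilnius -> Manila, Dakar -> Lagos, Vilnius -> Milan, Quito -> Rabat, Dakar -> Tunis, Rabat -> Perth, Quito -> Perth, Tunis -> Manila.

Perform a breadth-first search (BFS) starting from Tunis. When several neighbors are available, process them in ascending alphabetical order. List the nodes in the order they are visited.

Tunis, Delhi, Hanoi, Lagos, Manila, Rabat, Sofia, Vilnius, Bogota, Cairo, Perth, Quito, Accra, Oslo, Milan, Dakar

Visit Tunis; enqueue Delhi, Hanoi, Lagos, Manila, Rabat, Sofia, Vilnius → queue [Delhi, Hanoi, Lagos, Manila, Rabat, Sofia, Vilnius]
Visit Delhi; enqueue Bogota, Cairo, Perth, Quito → queue [Hanoi, Lagos, Manila, Rabat, Sofia, Vilnius, Bogota, Cairo, Perth, Quito]
Visit Hanoi; enqueue Accra → queue [Lagos, Manila, Rabat, Sofia, Vilnius, Bogota, Cairo, Perth, Quito, Accra]
Visit Lagos → queue [Manila, Rabat, Sofia, Vilnius, Bogota, Cairo, Perth, Quito, Accra]
Visit Manila → queue [Rabat, Sofia, Vilnius, Bogota, Cairo, Perth, Quito, Accra]
Visit Rabat; enqueue Oslo → queue [Sofia, Vilnius, Bogota, Cairo, Perth, Quito, Accra, Oslo]
Visit Sofia → queue [Vilnius, Bogota, Cairo, Perth, Quito, Accra, Oslo]
Visit Vilnius; enqueue Milan → queue [Bogota, Cairo, Perth, Quito, Accra, Oslo, Milan]
Visit Bogota → queue [Cairo, Perth, Quito, Accra, Oslo, Milan]
Visit Cairo; enqueue Dakar → queue [Perth, Quito, Accra, Oslo, Milan, Dakar]
Visit Perth → queue [Quito, Accra, Oslo, Milan, Dakar]
Visit Quito → queue [Accra, Oslo, Milan, Dakar]
Visit Accra → queue [Oslo, Milan, Dakar]
Visit Oslo → queue [Milan, Dakar]
Visit Milan → queue [Dakar]
Visit Dakar → queue []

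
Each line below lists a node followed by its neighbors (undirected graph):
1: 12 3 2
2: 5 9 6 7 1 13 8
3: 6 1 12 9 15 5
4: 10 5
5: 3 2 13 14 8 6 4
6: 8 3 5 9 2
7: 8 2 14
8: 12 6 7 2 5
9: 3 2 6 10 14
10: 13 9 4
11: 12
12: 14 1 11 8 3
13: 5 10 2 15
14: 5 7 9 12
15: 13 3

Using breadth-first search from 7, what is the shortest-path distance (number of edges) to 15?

3

Level 0: 7
Level 1: 2, 8, 14
Level 2: 1, 5, 6, 9, 12, 13
Level 3: 3, 4, 10, 11, 15
15 first appears at level 3.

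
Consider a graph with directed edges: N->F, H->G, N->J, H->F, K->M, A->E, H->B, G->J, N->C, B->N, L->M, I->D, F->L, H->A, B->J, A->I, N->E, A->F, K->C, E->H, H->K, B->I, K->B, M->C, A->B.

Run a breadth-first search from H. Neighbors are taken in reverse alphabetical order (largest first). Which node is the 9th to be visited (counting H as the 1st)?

J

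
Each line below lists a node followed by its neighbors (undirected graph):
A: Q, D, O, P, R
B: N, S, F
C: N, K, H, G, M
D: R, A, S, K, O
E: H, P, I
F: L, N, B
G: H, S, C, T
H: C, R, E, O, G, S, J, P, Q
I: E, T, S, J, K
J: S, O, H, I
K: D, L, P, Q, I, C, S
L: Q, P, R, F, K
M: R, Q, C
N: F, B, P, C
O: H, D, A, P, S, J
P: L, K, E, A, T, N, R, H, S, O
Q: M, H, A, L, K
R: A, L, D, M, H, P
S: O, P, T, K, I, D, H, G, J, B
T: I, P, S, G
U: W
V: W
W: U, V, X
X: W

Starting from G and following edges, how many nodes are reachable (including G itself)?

20

BFS from G visits: G, T, S, H, C, P, I, O, K, J, D, B, R, Q, E, N, M, L, A, F
Reachable nodes: 20 of 24 total.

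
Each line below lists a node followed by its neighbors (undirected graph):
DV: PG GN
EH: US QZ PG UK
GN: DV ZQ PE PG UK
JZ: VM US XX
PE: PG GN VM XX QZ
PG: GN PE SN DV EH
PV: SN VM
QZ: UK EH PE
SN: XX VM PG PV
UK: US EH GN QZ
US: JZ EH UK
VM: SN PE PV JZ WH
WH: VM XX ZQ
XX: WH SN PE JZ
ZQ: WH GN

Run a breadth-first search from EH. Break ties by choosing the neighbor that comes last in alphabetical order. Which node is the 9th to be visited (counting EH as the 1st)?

SN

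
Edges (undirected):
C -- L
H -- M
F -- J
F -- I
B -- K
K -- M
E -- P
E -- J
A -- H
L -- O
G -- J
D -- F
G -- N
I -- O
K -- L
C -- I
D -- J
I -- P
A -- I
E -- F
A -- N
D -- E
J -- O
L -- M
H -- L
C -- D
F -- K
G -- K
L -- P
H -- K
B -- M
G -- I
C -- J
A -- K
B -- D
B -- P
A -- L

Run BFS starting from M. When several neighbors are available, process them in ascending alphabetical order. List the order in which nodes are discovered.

M → B → H → K → L → D → P → A → F → G → C → O → E → J → I → N

Visit M; enqueue B, H, K, L → queue [B, H, K, L]
Visit B; enqueue D, P → queue [H, K, L, D, P]
Visit H; enqueue A → queue [K, L, D, P, A]
Visit K; enqueue F, G → queue [L, D, P, A, F, G]
Visit L; enqueue C, O → queue [D, P, A, F, G, C, O]
Visit D; enqueue E, J → queue [P, A, F, G, C, O, E, J]
Visit P; enqueue I → queue [A, F, G, C, O, E, J, I]
Visit A; enqueue N → queue [F, G, C, O, E, J, I, N]
Visit F → queue [G, C, O, E, J, I, N]
Visit G → queue [C, O, E, J, I, N]
Visit C → queue [O, E, J, I, N]
Visit O → queue [E, J, I, N]
Visit E → queue [J, I, N]
Visit J → queue [I, N]
Visit I → queue [N]
Visit N → queue []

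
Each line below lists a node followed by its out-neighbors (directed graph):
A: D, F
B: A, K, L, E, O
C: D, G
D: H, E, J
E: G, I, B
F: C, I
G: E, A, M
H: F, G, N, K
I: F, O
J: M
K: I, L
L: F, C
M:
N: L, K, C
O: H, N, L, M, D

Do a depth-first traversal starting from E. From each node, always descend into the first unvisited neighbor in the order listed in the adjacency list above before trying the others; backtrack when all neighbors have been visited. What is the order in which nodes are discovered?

Visit E
E → G
G → A
A → D
D → H
H → F
F → C
F → I
I → O
O → N
N → L
N → K
O → M
D → J
E → B

E, G, A, D, H, F, C, I, O, N, L, K, M, J, B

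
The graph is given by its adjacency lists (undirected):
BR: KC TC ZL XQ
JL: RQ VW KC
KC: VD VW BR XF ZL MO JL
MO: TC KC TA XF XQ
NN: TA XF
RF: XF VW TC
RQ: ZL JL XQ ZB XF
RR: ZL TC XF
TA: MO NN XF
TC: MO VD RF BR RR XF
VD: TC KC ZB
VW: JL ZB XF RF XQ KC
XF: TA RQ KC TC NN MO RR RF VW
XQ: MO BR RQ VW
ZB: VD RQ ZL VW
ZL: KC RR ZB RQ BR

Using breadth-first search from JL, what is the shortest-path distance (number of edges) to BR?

Level 0: JL
Level 1: KC, RQ, VW
Level 2: BR, MO, RF, VD, XF, XQ, ZB, ZL
Level 3: NN, RR, TA, TC
BR first appears at level 2.

2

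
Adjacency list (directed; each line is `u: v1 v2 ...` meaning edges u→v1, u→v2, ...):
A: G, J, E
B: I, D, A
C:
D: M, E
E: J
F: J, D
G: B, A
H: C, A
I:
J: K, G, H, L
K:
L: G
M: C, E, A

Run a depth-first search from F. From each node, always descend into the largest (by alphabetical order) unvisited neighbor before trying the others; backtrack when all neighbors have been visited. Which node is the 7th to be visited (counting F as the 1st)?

Visit F
F → J
J → L
L → G
G → B
B → I
B → D
D → M
M → E
M → C
M → A
J → K
J → H

Visit order: F, J, L, G, B, I, D, M, E, C, A, K, H

D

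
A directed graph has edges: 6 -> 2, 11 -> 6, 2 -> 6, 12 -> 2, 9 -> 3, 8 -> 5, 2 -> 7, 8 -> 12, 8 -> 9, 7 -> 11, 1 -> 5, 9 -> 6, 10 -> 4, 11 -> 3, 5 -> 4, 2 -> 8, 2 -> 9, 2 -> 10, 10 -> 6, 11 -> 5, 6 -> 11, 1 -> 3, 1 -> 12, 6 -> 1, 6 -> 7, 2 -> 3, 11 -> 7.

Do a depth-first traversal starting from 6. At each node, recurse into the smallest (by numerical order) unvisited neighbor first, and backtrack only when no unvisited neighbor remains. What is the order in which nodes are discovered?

Visit 6
6 → 1
1 → 3
1 → 5
5 → 4
1 → 12
12 → 2
2 → 7
7 → 11
2 → 8
8 → 9
2 → 10

6 -> 1 -> 3 -> 5 -> 4 -> 12 -> 2 -> 7 -> 11 -> 8 -> 9 -> 10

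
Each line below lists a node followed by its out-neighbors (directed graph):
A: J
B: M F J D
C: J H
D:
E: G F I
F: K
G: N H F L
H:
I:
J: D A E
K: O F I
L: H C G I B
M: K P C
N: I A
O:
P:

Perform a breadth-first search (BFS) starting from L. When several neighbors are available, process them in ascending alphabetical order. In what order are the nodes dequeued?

Visit L; enqueue B, C, G, H, I → queue [B, C, G, H, I]
Visit B; enqueue D, F, J, M → queue [C, G, H, I, D, F, J, M]
Visit C → queue [G, H, I, D, F, J, M]
Visit G; enqueue N → queue [H, I, D, F, J, M, N]
Visit H → queue [I, D, F, J, M, N]
Visit I → queue [D, F, J, M, N]
Visit D → queue [F, J, M, N]
Visit F; enqueue K → queue [J, M, N, K]
Visit J; enqueue A, E → queue [M, N, K, A, E]
Visit M; enqueue P → queue [N, K, A, E, P]
Visit N → queue [K, A, E, P]
Visit K; enqueue O → queue [A, E, P, O]
Visit A → queue [E, P, O]
Visit E → queue [P, O]
Visit P → queue [O]
Visit O → queue []

L B C G H I D F J M N K A E P O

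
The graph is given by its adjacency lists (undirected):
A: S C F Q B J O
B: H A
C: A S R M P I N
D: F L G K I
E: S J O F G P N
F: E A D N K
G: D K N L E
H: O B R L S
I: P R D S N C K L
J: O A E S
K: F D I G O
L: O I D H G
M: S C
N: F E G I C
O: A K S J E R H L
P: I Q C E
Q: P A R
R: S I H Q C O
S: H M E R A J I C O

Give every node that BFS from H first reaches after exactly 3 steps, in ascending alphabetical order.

F, N, P

Level 0: H
Level 1: B, L, O, R, S
Level 2: A, C, D, E, G, I, J, K, M, Q
Level 3: F, N, P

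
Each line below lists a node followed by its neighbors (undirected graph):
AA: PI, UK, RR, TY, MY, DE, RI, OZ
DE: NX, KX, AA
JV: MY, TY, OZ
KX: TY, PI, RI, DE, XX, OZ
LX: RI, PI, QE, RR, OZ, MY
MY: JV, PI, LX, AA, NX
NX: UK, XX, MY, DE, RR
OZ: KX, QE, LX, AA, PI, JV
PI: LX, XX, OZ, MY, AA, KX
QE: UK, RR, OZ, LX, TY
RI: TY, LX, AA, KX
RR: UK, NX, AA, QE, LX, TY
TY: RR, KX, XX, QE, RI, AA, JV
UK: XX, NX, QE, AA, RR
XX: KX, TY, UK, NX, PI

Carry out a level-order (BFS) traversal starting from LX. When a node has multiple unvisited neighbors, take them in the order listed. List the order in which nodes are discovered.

LX → RI → PI → QE → RR → OZ → MY → TY → AA → KX → XX → UK → NX → JV → DE

Visit LX; enqueue RI, PI, QE, RR, OZ, MY → queue [RI, PI, QE, RR, OZ, MY]
Visit RI; enqueue TY, AA, KX → queue [PI, QE, RR, OZ, MY, TY, AA, KX]
Visit PI; enqueue XX → queue [QE, RR, OZ, MY, TY, AA, KX, XX]
Visit QE; enqueue UK → queue [RR, OZ, MY, TY, AA, KX, XX, UK]
Visit RR; enqueue NX → queue [OZ, MY, TY, AA, KX, XX, UK, NX]
Visit OZ; enqueue JV → queue [MY, TY, AA, KX, XX, UK, NX, JV]
Visit MY → queue [TY, AA, KX, XX, UK, NX, JV]
Visit TY → queue [AA, KX, XX, UK, NX, JV]
Visit AA; enqueue DE → queue [KX, XX, UK, NX, JV, DE]
Visit KX → queue [XX, UK, NX, JV, DE]
Visit XX → queue [UK, NX, JV, DE]
Visit UK → queue [NX, JV, DE]
Visit NX → queue [JV, DE]
Visit JV → queue [DE]
Visit DE → queue []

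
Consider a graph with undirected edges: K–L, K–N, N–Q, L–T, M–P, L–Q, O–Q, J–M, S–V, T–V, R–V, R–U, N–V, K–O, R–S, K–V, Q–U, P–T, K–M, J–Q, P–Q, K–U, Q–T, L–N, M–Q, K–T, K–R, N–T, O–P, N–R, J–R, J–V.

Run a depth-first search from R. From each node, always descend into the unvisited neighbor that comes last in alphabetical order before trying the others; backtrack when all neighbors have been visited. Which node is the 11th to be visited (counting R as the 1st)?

Visit R
R → V
V → T
T → Q
Q → U
U → K
K → O
O → P
P → M
M → J
K → N
N → L
V → S

Visit order: R, V, T, Q, U, K, O, P, M, J, N, L, S

N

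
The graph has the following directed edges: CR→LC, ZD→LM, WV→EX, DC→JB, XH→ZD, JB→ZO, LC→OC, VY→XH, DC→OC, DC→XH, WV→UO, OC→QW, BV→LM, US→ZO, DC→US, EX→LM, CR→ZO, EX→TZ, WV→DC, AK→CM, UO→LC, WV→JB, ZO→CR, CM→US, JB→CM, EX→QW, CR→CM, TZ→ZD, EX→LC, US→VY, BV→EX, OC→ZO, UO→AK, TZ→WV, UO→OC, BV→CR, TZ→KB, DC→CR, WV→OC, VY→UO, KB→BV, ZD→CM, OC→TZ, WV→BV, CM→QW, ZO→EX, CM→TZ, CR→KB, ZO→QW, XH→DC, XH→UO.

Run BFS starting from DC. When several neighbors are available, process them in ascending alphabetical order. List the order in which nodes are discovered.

DC, CR, JB, OC, US, XH, CM, KB, LC, ZO, QW, TZ, VY, UO, ZD, BV, EX, WV, AK, LM

Visit DC; enqueue CR, JB, OC, US, XH → queue [CR, JB, OC, US, XH]
Visit CR; enqueue CM, KB, LC, ZO → queue [JB, OC, US, XH, CM, KB, LC, ZO]
Visit JB → queue [OC, US, XH, CM, KB, LC, ZO]
Visit OC; enqueue QW, TZ → queue [US, XH, CM, KB, LC, ZO, QW, TZ]
Visit US; enqueue VY → queue [XH, CM, KB, LC, ZO, QW, TZ, VY]
Visit XH; enqueue UO, ZD → queue [CM, KB, LC, ZO, QW, TZ, VY, UO, ZD]
Visit CM → queue [KB, LC, ZO, QW, TZ, VY, UO, ZD]
Visit KB; enqueue BV → queue [LC, ZO, QW, TZ, VY, UO, ZD, BV]
Visit LC → queue [ZO, QW, TZ, VY, UO, ZD, BV]
Visit ZO; enqueue EX → queue [QW, TZ, VY, UO, ZD, BV, EX]
Visit QW → queue [TZ, VY, UO, ZD, BV, EX]
Visit TZ; enqueue WV → queue [VY, UO, ZD, BV, EX, WV]
Visit VY → queue [UO, ZD, BV, EX, WV]
Visit UO; enqueue AK → queue [ZD, BV, EX, WV, AK]
Visit ZD; enqueue LM → queue [BV, EX, WV, AK, LM]
Visit BV → queue [EX, WV, AK, LM]
Visit EX → queue [WV, AK, LM]
Visit WV → queue [AK, LM]
Visit AK → queue [LM]
Visit LM → queue []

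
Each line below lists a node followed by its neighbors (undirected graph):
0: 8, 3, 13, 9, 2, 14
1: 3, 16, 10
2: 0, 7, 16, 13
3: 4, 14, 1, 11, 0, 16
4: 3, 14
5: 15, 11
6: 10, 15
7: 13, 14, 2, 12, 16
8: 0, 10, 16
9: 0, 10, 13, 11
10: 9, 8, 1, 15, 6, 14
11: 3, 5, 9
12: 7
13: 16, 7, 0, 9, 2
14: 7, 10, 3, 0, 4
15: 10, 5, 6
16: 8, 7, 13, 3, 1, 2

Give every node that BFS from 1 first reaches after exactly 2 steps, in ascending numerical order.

0, 2, 4, 6, 7, 8, 9, 11, 13, 14, 15

Level 0: 1
Level 1: 3, 10, 16
Level 2: 0, 2, 4, 6, 7, 8, 9, 11, 13, 14, 15
Level 3: 5, 12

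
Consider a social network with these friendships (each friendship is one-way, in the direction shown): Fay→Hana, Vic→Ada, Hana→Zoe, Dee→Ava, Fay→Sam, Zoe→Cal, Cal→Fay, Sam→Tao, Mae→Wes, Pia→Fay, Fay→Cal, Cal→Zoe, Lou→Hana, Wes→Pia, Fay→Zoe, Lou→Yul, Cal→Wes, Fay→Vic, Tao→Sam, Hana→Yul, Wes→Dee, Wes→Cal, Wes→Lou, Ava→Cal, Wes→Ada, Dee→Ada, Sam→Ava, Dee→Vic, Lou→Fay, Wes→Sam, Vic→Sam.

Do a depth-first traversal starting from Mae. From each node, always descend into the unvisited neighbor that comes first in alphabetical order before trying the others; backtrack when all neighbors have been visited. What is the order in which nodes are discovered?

Visit Mae
Mae → Wes
Wes → Ada
Wes → Cal
Cal → Fay
Fay → Hana
Hana → Yul
Hana → Zoe
Fay → Sam
Sam → Ava
Sam → Tao
Fay → Vic
Wes → Dee
Wes → Lou
Wes → Pia

Mae, Wes, Ada, Cal, Fay, Hana, Yul, Zoe, Sam, Ava, Tao, Vic, Dee, Lou, Pia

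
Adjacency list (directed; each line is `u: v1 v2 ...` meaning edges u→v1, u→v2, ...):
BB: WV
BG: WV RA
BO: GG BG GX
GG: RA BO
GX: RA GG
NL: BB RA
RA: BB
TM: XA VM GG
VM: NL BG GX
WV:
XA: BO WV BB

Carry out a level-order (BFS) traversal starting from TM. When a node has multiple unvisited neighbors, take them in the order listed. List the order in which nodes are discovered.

Visit TM; enqueue XA, VM, GG → queue [XA, VM, GG]
Visit XA; enqueue BO, WV, BB → queue [VM, GG, BO, WV, BB]
Visit VM; enqueue NL, BG, GX → queue [GG, BO, WV, BB, NL, BG, GX]
Visit GG; enqueue RA → queue [BO, WV, BB, NL, BG, GX, RA]
Visit BO → queue [WV, BB, NL, BG, GX, RA]
Visit WV → queue [BB, NL, BG, GX, RA]
Visit BB → queue [NL, BG, GX, RA]
Visit NL → queue [BG, GX, RA]
Visit BG → queue [GX, RA]
Visit GX → queue [RA]
Visit RA → queue []

TM, XA, VM, GG, BO, WV, BB, NL, BG, GX, RA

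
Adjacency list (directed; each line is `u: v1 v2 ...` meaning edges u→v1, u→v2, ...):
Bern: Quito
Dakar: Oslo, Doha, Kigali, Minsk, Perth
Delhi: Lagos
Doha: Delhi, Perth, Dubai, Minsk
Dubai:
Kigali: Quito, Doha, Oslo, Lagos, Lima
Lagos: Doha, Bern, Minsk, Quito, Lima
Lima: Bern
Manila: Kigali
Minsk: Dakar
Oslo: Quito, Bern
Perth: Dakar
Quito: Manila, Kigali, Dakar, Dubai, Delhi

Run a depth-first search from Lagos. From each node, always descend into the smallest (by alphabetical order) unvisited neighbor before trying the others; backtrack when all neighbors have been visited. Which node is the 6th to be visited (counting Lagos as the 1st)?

Visit Lagos
Lagos → Bern
Bern → Quito
Quito → Dakar
Dakar → Doha
Doha → Delhi
Doha → Dubai
Doha → Minsk
Doha → Perth
Dakar → Kigali
Kigali → Lima
Kigali → Oslo
Quito → Manila

Visit order: Lagos, Bern, Quito, Dakar, Doha, Delhi, Dubai, Minsk, Perth, Kigali, Lima, Oslo, Manila

Delhi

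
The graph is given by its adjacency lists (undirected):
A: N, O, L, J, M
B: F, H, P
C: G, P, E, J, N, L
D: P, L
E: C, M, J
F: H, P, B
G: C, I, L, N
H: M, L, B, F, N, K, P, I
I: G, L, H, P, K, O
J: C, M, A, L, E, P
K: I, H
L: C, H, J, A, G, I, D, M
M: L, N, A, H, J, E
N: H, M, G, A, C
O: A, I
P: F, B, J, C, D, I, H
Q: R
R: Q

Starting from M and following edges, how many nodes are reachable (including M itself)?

BFS from M visits: M, N, L, J, H, E, A, G, C, I, D, P, K, F, B, O
Reachable nodes: 16 of 18 total.

16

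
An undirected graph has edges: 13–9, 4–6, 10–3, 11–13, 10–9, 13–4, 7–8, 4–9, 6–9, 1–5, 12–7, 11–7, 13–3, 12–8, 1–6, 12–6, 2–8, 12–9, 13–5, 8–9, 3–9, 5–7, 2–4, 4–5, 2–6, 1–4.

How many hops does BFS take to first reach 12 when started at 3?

Level 0: 3
Level 1: 9, 10, 13
Level 2: 4, 5, 6, 8, 11, 12
Level 3: 1, 2, 7
12 first appears at level 2.

2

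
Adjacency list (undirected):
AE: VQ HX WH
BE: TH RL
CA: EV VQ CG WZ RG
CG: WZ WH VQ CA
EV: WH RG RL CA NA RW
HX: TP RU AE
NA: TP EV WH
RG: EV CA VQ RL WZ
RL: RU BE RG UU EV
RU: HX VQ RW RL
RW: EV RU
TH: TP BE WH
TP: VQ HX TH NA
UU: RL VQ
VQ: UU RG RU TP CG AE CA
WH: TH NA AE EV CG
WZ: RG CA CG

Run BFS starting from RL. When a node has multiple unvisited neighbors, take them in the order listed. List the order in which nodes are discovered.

RL, RU, BE, RG, UU, EV, HX, VQ, RW, TH, CA, WZ, WH, NA, TP, AE, CG

Visit RL; enqueue RU, BE, RG, UU, EV → queue [RU, BE, RG, UU, EV]
Visit RU; enqueue HX, VQ, RW → queue [BE, RG, UU, EV, HX, VQ, RW]
Visit BE; enqueue TH → queue [RG, UU, EV, HX, VQ, RW, TH]
Visit RG; enqueue CA, WZ → queue [UU, EV, HX, VQ, RW, TH, CA, WZ]
Visit UU → queue [EV, HX, VQ, RW, TH, CA, WZ]
Visit EV; enqueue WH, NA → queue [HX, VQ, RW, TH, CA, WZ, WH, NA]
Visit HX; enqueue TP, AE → queue [VQ, RW, TH, CA, WZ, WH, NA, TP, AE]
Visit VQ; enqueue CG → queue [RW, TH, CA, WZ, WH, NA, TP, AE, CG]
Visit RW → queue [TH, CA, WZ, WH, NA, TP, AE, CG]
Visit TH → queue [CA, WZ, WH, NA, TP, AE, CG]
Visit CA → queue [WZ, WH, NA, TP, AE, CG]
Visit WZ → queue [WH, NA, TP, AE, CG]
Visit WH → queue [NA, TP, AE, CG]
Visit NA → queue [TP, AE, CG]
Visit TP → queue [AE, CG]
Visit AE → queue [CG]
Visit CG → queue []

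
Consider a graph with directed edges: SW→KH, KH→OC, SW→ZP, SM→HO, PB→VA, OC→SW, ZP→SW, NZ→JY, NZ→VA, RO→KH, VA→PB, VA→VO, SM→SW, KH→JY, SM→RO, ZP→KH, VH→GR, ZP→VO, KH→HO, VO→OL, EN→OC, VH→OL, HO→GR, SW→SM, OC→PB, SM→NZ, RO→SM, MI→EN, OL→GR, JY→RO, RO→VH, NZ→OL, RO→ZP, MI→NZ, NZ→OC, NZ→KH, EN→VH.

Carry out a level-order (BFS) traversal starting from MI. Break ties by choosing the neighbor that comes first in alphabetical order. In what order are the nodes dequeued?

Visit MI; enqueue EN, NZ → queue [EN, NZ]
Visit EN; enqueue OC, VH → queue [NZ, OC, VH]
Visit NZ; enqueue JY, KH, OL, VA → queue [OC, VH, JY, KH, OL, VA]
Visit OC; enqueue PB, SW → queue [VH, JY, KH, OL, VA, PB, SW]
Visit VH; enqueue GR → queue [JY, KH, OL, VA, PB, SW, GR]
Visit JY; enqueue RO → queue [KH, OL, VA, PB, SW, GR, RO]
Visit KH; enqueue HO → queue [OL, VA, PB, SW, GR, RO, HO]
Visit OL → queue [VA, PB, SW, GR, RO, HO]
Visit VA; enqueue VO → queue [PB, SW, GR, RO, HO, VO]
Visit PB → queue [SW, GR, RO, HO, VO]
Visit SW; enqueue SM, ZP → queue [GR, RO, HO, VO, SM, ZP]
Visit GR → queue [RO, HO, VO, SM, ZP]
Visit RO → queue [HO, VO, SM, ZP]
Visit HO → queue [VO, SM, ZP]
Visit VO → queue [SM, ZP]
Visit SM → queue [ZP]
Visit ZP → queue []

MI → EN → NZ → OC → VH → JY → KH → OL → VA → PB → SW → GR → RO → HO → VO → SM → ZP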